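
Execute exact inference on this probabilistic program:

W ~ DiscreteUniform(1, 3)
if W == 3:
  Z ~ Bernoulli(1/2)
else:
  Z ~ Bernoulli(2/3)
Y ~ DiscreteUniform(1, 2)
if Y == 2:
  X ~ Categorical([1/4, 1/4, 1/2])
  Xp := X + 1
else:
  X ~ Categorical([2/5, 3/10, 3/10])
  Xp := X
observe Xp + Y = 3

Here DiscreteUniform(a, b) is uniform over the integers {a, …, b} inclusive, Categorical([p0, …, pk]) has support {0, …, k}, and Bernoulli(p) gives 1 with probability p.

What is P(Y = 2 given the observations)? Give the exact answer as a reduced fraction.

P(Y = 2 | obs) = 5/11

Enumerate traces; 12 have nonzero weight after conditioning:
  (W=1, Z=0, Y=1, X=2) weight 1/60
  (W=1, Z=0, Y=2, X=0) weight 1/72
  (W=1, Z=1, Y=1, X=2) weight 1/30
  (W=1, Z=1, Y=2, X=0) weight 1/36
  (W=2, Z=0, Y=1, X=2) weight 1/60
  (W=2, Z=0, Y=2, X=0) weight 1/72
  (W=2, Z=1, Y=1, X=2) weight 1/30
  (W=2, Z=1, Y=2, X=0) weight 1/36
  … 4 more
Group by Y:
  weight(Y=1) = 3/20
  weight(Y=2) = 1/8
Total weight = 3/20 + 1/8 = 11/40
P(Y=1 | obs) = 3/20 / 11/40 = 6/11
P(Y=2 | obs) = 1/8 / 11/40 = 5/11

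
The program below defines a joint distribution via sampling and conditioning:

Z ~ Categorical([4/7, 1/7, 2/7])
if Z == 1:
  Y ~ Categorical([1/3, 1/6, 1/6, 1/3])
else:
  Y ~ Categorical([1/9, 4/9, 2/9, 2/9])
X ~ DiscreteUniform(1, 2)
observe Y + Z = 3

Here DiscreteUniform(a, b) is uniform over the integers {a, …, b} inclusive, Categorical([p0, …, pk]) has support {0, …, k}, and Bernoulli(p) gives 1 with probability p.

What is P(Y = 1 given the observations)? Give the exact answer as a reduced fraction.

Enumerate traces; 6 have nonzero weight after conditioning:
  (Z=0, Y=3, X=1) weight 4/63
  (Z=0, Y=3, X=2) weight 4/63
  (Z=1, Y=2, X=1) weight 1/84
  (Z=1, Y=2, X=2) weight 1/84
  (Z=2, Y=1, X=1) weight 4/63
  (Z=2, Y=1, X=2) weight 4/63
Group by Y:
  weight(Y=1) = 8/63
  weight(Y=2) = 1/42
  weight(Y=3) = 8/63
Total weight = 8/63 + 1/42 + 8/63 = 5/18
P(Y=1 | obs) = 8/63 / 5/18 = 16/35
P(Y=2 | obs) = 1/42 / 5/18 = 3/35
P(Y=3 | obs) = 8/63 / 5/18 = 16/35

P(Y = 1 | obs) = 16/35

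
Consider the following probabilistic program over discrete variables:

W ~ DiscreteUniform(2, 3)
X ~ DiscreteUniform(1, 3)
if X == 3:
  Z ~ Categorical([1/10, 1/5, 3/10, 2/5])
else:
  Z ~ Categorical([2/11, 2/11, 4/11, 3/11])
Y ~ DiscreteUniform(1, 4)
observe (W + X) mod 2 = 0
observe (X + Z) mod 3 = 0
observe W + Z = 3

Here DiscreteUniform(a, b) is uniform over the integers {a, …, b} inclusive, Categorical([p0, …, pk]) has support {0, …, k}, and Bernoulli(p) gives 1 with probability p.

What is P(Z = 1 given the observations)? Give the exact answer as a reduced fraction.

P(Z = 1 | obs) = 20/31

Enumerate traces; 8 have nonzero weight after conditioning:
  (W=2, X=2, Z=1, Y=1) weight 1/132
  (W=2, X=2, Z=1, Y=2) weight 1/132
  (W=2, X=2, Z=1, Y=3) weight 1/132
  (W=2, X=2, Z=1, Y=4) weight 1/132
  (W=3, X=3, Z=0, Y=1) weight 1/240
  (W=3, X=3, Z=0, Y=2) weight 1/240
  (W=3, X=3, Z=0, Y=3) weight 1/240
  (W=3, X=3, Z=0, Y=4) weight 1/240
Group by Z:
  weight(Z=0) = 1/60
  weight(Z=1) = 1/33
Total weight = 1/60 + 1/33 = 31/660
P(Z=0 | obs) = 1/60 / 31/660 = 11/31
P(Z=1 | obs) = 1/33 / 31/660 = 20/31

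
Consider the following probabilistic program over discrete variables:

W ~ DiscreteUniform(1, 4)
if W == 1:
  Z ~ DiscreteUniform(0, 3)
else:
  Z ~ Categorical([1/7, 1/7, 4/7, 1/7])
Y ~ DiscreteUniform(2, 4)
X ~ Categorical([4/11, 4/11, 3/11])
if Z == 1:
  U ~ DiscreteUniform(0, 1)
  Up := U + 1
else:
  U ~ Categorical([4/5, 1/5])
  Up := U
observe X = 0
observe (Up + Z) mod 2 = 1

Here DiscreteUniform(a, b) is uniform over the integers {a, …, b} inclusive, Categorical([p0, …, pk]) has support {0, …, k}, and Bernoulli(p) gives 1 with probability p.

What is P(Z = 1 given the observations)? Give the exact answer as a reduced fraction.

Enumerate traces; 48 have nonzero weight after conditioning:
  (W=1, Z=0, Y=2, X=0, U=1) weight 1/660
  (W=1, Z=0, Y=3, X=0, U=1) weight 1/660
  (W=1, Z=0, Y=4, X=0, U=1) weight 1/660
  (W=1, Z=1, Y=2, X=0, U=1) weight 1/264
  (W=1, Z=1, Y=3, X=0, U=1) weight 1/264
  (W=1, Z=1, Y=4, X=0, U=1) weight 1/264
  (W=1, Z=2, Y=2, X=0, U=1) weight 1/660
  (W=1, Z=2, Y=3, X=0, U=1) weight 1/660
  (W=1, Z=3, Y=2, X=0, U=0) weight 1/165
  … 39 more
Group by Z:
  weight(Z=0) = 19/1540
  weight(Z=1) = 19/616
  weight(Z=2) = 1/28
  weight(Z=3) = 19/385
Total weight = 19/1540 + 19/616 + 1/28 + 19/385 = 79/616
P(Z=0 | obs) = 19/1540 / 79/616 = 38/395
P(Z=1 | obs) = 19/616 / 79/616 = 19/79
P(Z=2 | obs) = 1/28 / 79/616 = 22/79
P(Z=3 | obs) = 19/385 / 79/616 = 152/395

P(Z = 1 | obs) = 19/79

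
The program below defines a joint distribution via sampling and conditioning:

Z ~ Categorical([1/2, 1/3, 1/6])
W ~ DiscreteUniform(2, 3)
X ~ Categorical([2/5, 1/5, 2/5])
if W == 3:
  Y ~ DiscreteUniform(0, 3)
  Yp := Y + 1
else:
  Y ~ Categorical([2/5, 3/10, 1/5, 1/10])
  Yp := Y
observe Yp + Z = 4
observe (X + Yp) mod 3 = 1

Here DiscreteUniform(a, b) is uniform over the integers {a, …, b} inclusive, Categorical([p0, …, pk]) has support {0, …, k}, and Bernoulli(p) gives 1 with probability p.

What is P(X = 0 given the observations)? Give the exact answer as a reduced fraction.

Enumerate traces; 5 have nonzero weight after conditioning:
  (Z=0, W=3, X=0, Y=3) weight 1/40
  (Z=1, W=2, X=1, Y=3) weight 1/300
  (Z=1, W=3, X=1, Y=2) weight 1/120
  (Z=2, W=2, X=2, Y=2) weight 1/150
  (Z=2, W=3, X=2, Y=1) weight 1/120
Group by X:
  weight(X=0) = 1/40
  weight(X=1) = 7/600
  weight(X=2) = 3/200
Total weight = 1/40 + 7/600 + 3/200 = 31/600
P(X=0 | obs) = 1/40 / 31/600 = 15/31
P(X=1 | obs) = 7/600 / 31/600 = 7/31
P(X=2 | obs) = 3/200 / 31/600 = 9/31

P(X = 0 | obs) = 15/31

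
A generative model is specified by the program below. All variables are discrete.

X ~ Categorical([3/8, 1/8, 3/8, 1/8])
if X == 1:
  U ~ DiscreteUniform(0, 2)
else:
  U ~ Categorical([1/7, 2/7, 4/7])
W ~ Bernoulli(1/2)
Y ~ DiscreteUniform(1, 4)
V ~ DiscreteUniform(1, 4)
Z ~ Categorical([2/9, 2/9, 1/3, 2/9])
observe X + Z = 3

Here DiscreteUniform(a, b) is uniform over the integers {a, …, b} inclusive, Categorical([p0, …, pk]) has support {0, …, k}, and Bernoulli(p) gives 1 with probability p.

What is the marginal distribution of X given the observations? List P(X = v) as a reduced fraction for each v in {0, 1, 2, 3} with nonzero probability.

P(X=0) = 6/17, P(X=1) = 3/17, P(X=2) = 6/17, P(X=3) = 2/17

Enumerate traces; 384 have nonzero weight after conditioning:
  (X=0, U=0, W=0, Y=1, V=1, Z=3) weight 1/2688
  (X=0, U=0, W=0, Y=1, V=2, Z=3) weight 1/2688
  (X=0, U=0, W=0, Y=1, V=3, Z=3) weight 1/2688
  (X=0, U=0, W=0, Y=1, V=4, Z=3) weight 1/2688
  (X=0, U=0, W=0, Y=2, V=1, Z=3) weight 1/2688
  (X=0, U=0, W=0, Y=2, V=2, Z=3) weight 1/2688
  (X=0, U=0, W=0, Y=2, V=3, Z=3) weight 1/2688
  (X=0, U=0, W=0, Y=2, V=4, Z=3) weight 1/2688
  (X=1, U=0, W=0, Y=1, V=1, Z=2) weight 1/2304
  (X=2, U=0, W=0, Y=1, V=1, Z=1) weight 1/2688
  … 374 more
Group by X:
  weight(X=0) = 1/12
  weight(X=1) = 1/24
  weight(X=2) = 1/12
  weight(X=3) = 1/36
Total weight = 1/12 + 1/24 + 1/12 + 1/36 = 17/72
P(X=0 | obs) = 1/12 / 17/72 = 6/17
P(X=1 | obs) = 1/24 / 17/72 = 3/17
P(X=2 | obs) = 1/12 / 17/72 = 6/17
P(X=3 | obs) = 1/36 / 17/72 = 2/17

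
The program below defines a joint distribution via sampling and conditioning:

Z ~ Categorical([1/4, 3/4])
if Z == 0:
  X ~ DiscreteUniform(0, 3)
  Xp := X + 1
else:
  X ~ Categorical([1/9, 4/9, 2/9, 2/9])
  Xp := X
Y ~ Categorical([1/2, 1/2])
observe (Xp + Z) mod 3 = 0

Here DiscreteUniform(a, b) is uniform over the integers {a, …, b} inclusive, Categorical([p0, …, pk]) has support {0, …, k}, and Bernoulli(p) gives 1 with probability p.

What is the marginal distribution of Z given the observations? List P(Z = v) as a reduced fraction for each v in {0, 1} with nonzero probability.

P(Z=0) = 3/11, P(Z=1) = 8/11

Enumerate traces; 4 have nonzero weight after conditioning:
  (Z=0, X=2, Y=0) weight 1/32
  (Z=0, X=2, Y=1) weight 1/32
  (Z=1, X=2, Y=0) weight 1/12
  (Z=1, X=2, Y=1) weight 1/12
Group by Z:
  weight(Z=0) = 1/16
  weight(Z=1) = 1/6
Total weight = 1/16 + 1/6 = 11/48
P(Z=0 | obs) = 1/16 / 11/48 = 3/11
P(Z=1 | obs) = 1/6 / 11/48 = 8/11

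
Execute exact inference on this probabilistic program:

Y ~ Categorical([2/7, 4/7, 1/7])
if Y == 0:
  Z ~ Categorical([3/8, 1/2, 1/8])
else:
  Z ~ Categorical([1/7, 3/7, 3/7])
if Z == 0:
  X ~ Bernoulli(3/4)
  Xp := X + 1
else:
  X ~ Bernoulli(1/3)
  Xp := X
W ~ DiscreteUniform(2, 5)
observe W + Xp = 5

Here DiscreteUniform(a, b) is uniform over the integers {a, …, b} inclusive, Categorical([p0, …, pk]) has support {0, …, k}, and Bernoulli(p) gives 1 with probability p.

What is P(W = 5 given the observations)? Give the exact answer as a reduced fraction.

Enumerate traces; 18 have nonzero weight after conditioning:
  (Y=0, Z=0, X=0, W=4) weight 3/448
  (Y=0, Z=0, X=1, W=3) weight 9/448
  (Y=0, Z=1, X=0, W=5) weight 1/42
  (Y=0, Z=1, X=1, W=4) weight 1/84
  (Y=0, Z=2, X=0, W=5) weight 1/168
  (Y=0, Z=2, X=1, W=4) weight 1/336
  (Y=1, Z=0, X=0, W=4) weight 1/196
  (Y=1, Z=0, X=1, W=3) weight 3/196
  … 10 more
Group by W:
  weight(W=3) = 123/3136
  weight(W=4) = 743/9408
  weight(W=5) = 155/1176
Total weight = 123/3136 + 743/9408 + 155/1176 = 1/4
P(W=3 | obs) = 123/3136 / 1/4 = 123/784
P(W=4 | obs) = 743/9408 / 1/4 = 743/2352
P(W=5 | obs) = 155/1176 / 1/4 = 155/294

P(W = 5 | obs) = 155/294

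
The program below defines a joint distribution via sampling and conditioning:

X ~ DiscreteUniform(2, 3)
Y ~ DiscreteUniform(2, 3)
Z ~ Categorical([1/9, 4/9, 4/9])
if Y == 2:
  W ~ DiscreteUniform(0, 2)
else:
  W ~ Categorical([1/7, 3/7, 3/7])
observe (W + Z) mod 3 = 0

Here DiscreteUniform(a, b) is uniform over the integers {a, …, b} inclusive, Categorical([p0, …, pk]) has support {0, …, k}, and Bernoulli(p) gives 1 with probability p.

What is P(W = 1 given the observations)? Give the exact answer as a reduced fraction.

Enumerate traces; 12 have nonzero weight after conditioning:
  (X=2, Y=2, Z=0, W=0) weight 1/108
  (X=2, Y=2, Z=1, W=2) weight 1/27
  (X=2, Y=2, Z=2, W=1) weight 1/27
  (X=2, Y=3, Z=0, W=0) weight 1/252
  (X=2, Y=3, Z=1, W=2) weight 1/21
  (X=2, Y=3, Z=2, W=1) weight 1/21
  (X=3, Y=2, Z=0, W=0) weight 1/108
  (X=3, Y=2, Z=1, W=2) weight 1/27
  … 4 more
Group by W:
  weight(W=0) = 5/189
  weight(W=1) = 32/189
  weight(W=2) = 32/189
Total weight = 5/189 + 32/189 + 32/189 = 23/63
P(W=0 | obs) = 5/189 / 23/63 = 5/69
P(W=1 | obs) = 32/189 / 23/63 = 32/69
P(W=2 | obs) = 32/189 / 23/63 = 32/69

P(W = 1 | obs) = 32/69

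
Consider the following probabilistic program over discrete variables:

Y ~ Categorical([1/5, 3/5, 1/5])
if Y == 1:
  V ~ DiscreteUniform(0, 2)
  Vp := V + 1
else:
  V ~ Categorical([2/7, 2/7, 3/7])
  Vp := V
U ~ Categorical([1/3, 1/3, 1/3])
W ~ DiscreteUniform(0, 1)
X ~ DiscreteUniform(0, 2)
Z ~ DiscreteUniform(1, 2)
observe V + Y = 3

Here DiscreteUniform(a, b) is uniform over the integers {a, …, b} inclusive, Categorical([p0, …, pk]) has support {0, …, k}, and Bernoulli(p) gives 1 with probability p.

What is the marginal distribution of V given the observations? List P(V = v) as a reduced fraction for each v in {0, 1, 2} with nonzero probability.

Enumerate traces; 72 have nonzero weight after conditioning:
  (Y=1, V=2, U=0, W=0, X=0, Z=1) weight 1/180
  (Y=1, V=2, U=0, W=0, X=0, Z=2) weight 1/180
  (Y=1, V=2, U=0, W=0, X=1, Z=1) weight 1/180
  (Y=1, V=2, U=0, W=0, X=1, Z=2) weight 1/180
  (Y=1, V=2, U=0, W=0, X=2, Z=1) weight 1/180
  (Y=1, V=2, U=0, W=0, X=2, Z=2) weight 1/180
  (Y=1, V=2, U=0, W=1, X=0, Z=1) weight 1/180
  (Y=1, V=2, U=0, W=1, X=0, Z=2) weight 1/180
  (Y=2, V=1, U=0, W=0, X=0, Z=1) weight 1/630
  … 63 more
Group by V:
  weight(V=1) = 2/35
  weight(V=2) = 1/5
Total weight = 2/35 + 1/5 = 9/35
P(V=1 | obs) = 2/35 / 9/35 = 2/9
P(V=2 | obs) = 1/5 / 9/35 = 7/9

P(V=1) = 2/9, P(V=2) = 7/9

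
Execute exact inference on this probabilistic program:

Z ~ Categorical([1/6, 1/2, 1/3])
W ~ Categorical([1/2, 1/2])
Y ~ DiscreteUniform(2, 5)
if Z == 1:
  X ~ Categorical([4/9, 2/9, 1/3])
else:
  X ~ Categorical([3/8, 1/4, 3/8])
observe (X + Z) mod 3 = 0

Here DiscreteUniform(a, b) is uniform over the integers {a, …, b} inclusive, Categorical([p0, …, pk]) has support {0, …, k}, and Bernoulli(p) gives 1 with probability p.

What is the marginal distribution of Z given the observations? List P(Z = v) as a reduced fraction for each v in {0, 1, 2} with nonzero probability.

P(Z=0) = 1/5, P(Z=1) = 8/15, P(Z=2) = 4/15

Enumerate traces; 24 have nonzero weight after conditioning:
  (Z=0, W=0, Y=2, X=0) weight 1/128
  (Z=0, W=0, Y=3, X=0) weight 1/128
  (Z=0, W=0, Y=4, X=0) weight 1/128
  (Z=0, W=0, Y=5, X=0) weight 1/128
  (Z=0, W=1, Y=2, X=0) weight 1/128
  (Z=0, W=1, Y=3, X=0) weight 1/128
  (Z=0, W=1, Y=4, X=0) weight 1/128
  (Z=0, W=1, Y=5, X=0) weight 1/128
  (Z=1, W=0, Y=2, X=2) weight 1/48
  (Z=2, W=0, Y=2, X=1) weight 1/96
  … 14 more
Group by Z:
  weight(Z=0) = 1/16
  weight(Z=1) = 1/6
  weight(Z=2) = 1/12
Total weight = 1/16 + 1/6 + 1/12 = 5/16
P(Z=0 | obs) = 1/16 / 5/16 = 1/5
P(Z=1 | obs) = 1/6 / 5/16 = 8/15
P(Z=2 | obs) = 1/12 / 5/16 = 4/15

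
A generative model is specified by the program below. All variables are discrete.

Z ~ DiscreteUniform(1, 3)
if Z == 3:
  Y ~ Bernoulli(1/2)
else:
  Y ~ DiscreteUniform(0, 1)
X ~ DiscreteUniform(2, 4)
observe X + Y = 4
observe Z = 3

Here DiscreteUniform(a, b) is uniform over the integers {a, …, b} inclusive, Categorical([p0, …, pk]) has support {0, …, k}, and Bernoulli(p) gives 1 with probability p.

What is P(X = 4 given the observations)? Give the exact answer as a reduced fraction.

P(X = 4 | obs) = 1/2

Enumerate traces; 2 have nonzero weight after conditioning:
  (Z=3, Y=0, X=4) weight 1/18
  (Z=3, Y=1, X=3) weight 1/18
Group by X:
  weight(X=3) = 1/18
  weight(X=4) = 1/18
Total weight = 1/18 + 1/18 = 1/9
P(X=3 | obs) = 1/18 / 1/9 = 1/2
P(X=4 | obs) = 1/18 / 1/9 = 1/2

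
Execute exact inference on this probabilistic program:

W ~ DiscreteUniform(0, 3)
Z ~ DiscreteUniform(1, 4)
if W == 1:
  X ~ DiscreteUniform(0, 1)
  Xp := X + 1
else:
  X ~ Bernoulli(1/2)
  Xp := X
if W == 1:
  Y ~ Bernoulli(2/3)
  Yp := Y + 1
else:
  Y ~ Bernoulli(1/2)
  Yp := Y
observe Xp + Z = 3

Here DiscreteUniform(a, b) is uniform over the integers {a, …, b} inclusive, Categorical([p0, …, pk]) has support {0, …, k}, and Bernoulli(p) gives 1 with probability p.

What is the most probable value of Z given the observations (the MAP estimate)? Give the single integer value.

argmax_v P(Z = v | obs) = 2

Enumerate traces; 16 have nonzero weight after conditioning:
  (W=0, Z=2, X=1, Y=0) weight 1/64
  (W=0, Z=2, X=1, Y=1) weight 1/64
  (W=0, Z=3, X=0, Y=0) weight 1/64
  (W=0, Z=3, X=0, Y=1) weight 1/64
  (W=1, Z=1, X=1, Y=0) weight 1/96
  (W=1, Z=1, X=1, Y=1) weight 1/48
  (W=1, Z=2, X=0, Y=0) weight 1/96
  (W=1, Z=2, X=0, Y=1) weight 1/48
  … 8 more
Group by Z:
  weight(Z=1) = 1/32
  weight(Z=2) = 1/8
  weight(Z=3) = 3/32
Total weight = 1/32 + 1/8 + 3/32 = 1/4
P(Z=1 | obs) = 1/32 / 1/4 = 1/8
P(Z=2 | obs) = 1/8 / 1/4 = 1/2
P(Z=3 | obs) = 3/32 / 1/4 = 3/8
argmax = 2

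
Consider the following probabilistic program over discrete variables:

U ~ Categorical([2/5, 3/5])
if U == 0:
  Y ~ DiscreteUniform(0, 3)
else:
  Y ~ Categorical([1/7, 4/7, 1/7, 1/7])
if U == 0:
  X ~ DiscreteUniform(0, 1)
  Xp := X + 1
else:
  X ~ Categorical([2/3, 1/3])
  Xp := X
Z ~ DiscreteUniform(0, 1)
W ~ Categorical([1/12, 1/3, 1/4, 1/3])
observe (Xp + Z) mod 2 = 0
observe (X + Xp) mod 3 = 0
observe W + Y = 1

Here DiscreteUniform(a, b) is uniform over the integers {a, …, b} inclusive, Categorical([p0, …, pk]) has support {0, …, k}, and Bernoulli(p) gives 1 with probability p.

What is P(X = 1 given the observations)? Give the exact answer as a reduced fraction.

P(X = 1 | obs) = 35/99

Enumerate traces; 4 have nonzero weight after conditioning:
  (U=0, Y=0, X=1, Z=0, W=1) weight 1/120
  (U=0, Y=1, X=1, Z=0, W=0) weight 1/480
  (U=1, Y=0, X=0, Z=0, W=1) weight 1/105
  (U=1, Y=1, X=0, Z=0, W=0) weight 1/105
Group by X:
  weight(X=0) = 2/105
  weight(X=1) = 1/96
Total weight = 2/105 + 1/96 = 33/1120
P(X=0 | obs) = 2/105 / 33/1120 = 64/99
P(X=1 | obs) = 1/96 / 33/1120 = 35/99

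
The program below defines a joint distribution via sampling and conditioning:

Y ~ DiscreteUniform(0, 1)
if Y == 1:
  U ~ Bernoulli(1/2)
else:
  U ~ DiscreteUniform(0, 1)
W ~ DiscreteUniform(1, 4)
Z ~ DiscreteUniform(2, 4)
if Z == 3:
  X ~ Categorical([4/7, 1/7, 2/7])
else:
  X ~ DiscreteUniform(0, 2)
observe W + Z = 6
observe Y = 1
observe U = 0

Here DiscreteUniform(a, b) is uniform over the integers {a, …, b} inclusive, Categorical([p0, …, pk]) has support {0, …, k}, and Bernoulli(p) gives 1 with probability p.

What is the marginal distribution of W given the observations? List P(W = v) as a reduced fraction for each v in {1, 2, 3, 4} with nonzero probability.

Enumerate traces; 9 have nonzero weight after conditioning:
  (Y=1, U=0, W=2, Z=4, X=0) weight 1/144
  (Y=1, U=0, W=2, Z=4, X=1) weight 1/144
  (Y=1, U=0, W=2, Z=4, X=2) weight 1/144
  (Y=1, U=0, W=3, Z=3, X=0) weight 1/84
  (Y=1, U=0, W=3, Z=3, X=1) weight 1/336
  (Y=1, U=0, W=3, Z=3, X=2) weight 1/168
  (Y=1, U=0, W=4, Z=2, X=0) weight 1/144
  (Y=1, U=0, W=4, Z=2, X=1) weight 1/144
  … 1 more
Group by W:
  weight(W=2) = 1/48
  weight(W=3) = 1/48
  weight(W=4) = 1/48
Total weight = 1/48 + 1/48 + 1/48 = 1/16
P(W=2 | obs) = 1/48 / 1/16 = 1/3
P(W=3 | obs) = 1/48 / 1/16 = 1/3
P(W=4 | obs) = 1/48 / 1/16 = 1/3

P(W=2) = 1/3, P(W=3) = 1/3, P(W=4) = 1/3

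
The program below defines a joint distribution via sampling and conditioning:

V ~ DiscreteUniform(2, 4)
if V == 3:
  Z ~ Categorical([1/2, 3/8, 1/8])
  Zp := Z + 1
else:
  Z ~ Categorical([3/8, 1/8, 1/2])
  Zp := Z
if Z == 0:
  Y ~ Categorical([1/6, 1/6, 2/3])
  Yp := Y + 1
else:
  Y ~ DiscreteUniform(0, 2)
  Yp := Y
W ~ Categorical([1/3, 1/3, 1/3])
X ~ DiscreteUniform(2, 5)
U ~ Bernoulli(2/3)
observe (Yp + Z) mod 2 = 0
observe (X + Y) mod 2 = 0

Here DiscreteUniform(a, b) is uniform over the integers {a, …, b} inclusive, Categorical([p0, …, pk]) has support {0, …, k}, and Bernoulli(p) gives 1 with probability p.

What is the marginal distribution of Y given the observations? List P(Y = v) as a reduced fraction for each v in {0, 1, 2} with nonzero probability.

Enumerate traces; 144 have nonzero weight after conditioning:
  (V=2, Z=0, Y=1, W=0, X=3, U=0) weight 1/1728
  (V=2, Z=0, Y=1, W=0, X=3, U=1) weight 1/864
  (V=2, Z=0, Y=1, W=0, X=5, U=0) weight 1/1728
  (V=2, Z=0, Y=1, W=0, X=5, U=1) weight 1/864
  (V=2, Z=0, Y=1, W=1, X=3, U=0) weight 1/1728
  (V=2, Z=0, Y=1, W=1, X=3, U=1) weight 1/864
  (V=2, Z=0, Y=1, W=1, X=5, U=0) weight 1/1728
  (V=2, Z=0, Y=1, W=1, X=5, U=1) weight 1/864
  (V=2, Z=2, Y=0, W=0, X=2, U=0) weight 1/648
  (V=2, Z=2, Y=2, W=0, X=2, U=0) weight 1/648
  … 134 more
Group by Y:
  weight(Y=0) = 1/16
  weight(Y=1) = 5/72
  weight(Y=2) = 1/16
Total weight = 1/16 + 5/72 + 1/16 = 7/36
P(Y=0 | obs) = 1/16 / 7/36 = 9/28
P(Y=1 | obs) = 5/72 / 7/36 = 5/14
P(Y=2 | obs) = 1/16 / 7/36 = 9/28

P(Y=0) = 9/28, P(Y=1) = 5/14, P(Y=2) = 9/28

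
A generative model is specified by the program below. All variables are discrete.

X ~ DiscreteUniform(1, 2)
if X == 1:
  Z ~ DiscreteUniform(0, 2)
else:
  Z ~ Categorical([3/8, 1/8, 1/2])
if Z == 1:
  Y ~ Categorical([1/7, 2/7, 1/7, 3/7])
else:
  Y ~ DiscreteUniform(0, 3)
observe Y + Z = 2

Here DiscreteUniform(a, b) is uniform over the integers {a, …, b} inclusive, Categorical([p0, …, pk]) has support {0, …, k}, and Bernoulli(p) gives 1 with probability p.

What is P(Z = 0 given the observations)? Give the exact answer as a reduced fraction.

Enumerate traces; 6 have nonzero weight after conditioning:
  (X=1, Z=0, Y=2) weight 1/24
  (X=1, Z=1, Y=1) weight 1/21
  (X=1, Z=2, Y=0) weight 1/24
  (X=2, Z=0, Y=2) weight 3/64
  (X=2, Z=1, Y=1) weight 1/56
  (X=2, Z=2, Y=0) weight 1/16
Group by Z:
  weight(Z=0) = 17/192
  weight(Z=1) = 11/168
  weight(Z=2) = 5/48
Total weight = 17/192 + 11/168 + 5/48 = 347/1344
P(Z=0 | obs) = 17/192 / 347/1344 = 119/347
P(Z=1 | obs) = 11/168 / 347/1344 = 88/347
P(Z=2 | obs) = 5/48 / 347/1344 = 140/347

P(Z = 0 | obs) = 119/347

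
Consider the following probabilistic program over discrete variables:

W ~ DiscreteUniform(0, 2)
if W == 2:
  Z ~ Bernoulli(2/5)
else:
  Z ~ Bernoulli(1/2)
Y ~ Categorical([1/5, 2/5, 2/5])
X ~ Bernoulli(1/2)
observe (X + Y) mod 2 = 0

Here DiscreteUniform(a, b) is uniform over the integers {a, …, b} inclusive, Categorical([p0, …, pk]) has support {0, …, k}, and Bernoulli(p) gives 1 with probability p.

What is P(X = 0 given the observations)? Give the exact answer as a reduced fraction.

Enumerate traces; 18 have nonzero weight after conditioning:
  (W=0, Z=0, Y=0, X=0) weight 1/60
  (W=0, Z=0, Y=1, X=1) weight 1/30
  (W=0, Z=0, Y=2, X=0) weight 1/30
  (W=0, Z=1, Y=0, X=0) weight 1/60
  (W=0, Z=1, Y=1, X=1) weight 1/30
  (W=0, Z=1, Y=2, X=0) weight 1/30
  (W=1, Z=0, Y=0, X=0) weight 1/60
  (W=1, Z=0, Y=1, X=1) weight 1/30
  … 10 more
Group by X:
  weight(X=0) = 3/10
  weight(X=1) = 1/5
Total weight = 3/10 + 1/5 = 1/2
P(X=0 | obs) = 3/10 / 1/2 = 3/5
P(X=1 | obs) = 1/5 / 1/2 = 2/5

P(X = 0 | obs) = 3/5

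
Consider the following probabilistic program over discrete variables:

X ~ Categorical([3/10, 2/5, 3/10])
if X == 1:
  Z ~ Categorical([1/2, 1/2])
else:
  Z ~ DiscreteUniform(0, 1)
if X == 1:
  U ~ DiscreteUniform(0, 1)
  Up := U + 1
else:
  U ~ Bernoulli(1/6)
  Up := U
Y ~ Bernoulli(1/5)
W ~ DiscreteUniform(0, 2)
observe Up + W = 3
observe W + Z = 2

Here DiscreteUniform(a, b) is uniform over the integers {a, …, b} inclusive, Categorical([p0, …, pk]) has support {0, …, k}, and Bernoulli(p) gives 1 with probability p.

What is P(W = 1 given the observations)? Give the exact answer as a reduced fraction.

P(W = 1 | obs) = 2/5

Enumerate traces; 8 have nonzero weight after conditioning:
  (X=0, Z=0, U=1, Y=0, W=2) weight 1/150
  (X=0, Z=0, U=1, Y=1, W=2) weight 1/600
  (X=1, Z=0, U=0, Y=0, W=2) weight 2/75
  (X=1, Z=0, U=0, Y=1, W=2) weight 1/150
  (X=1, Z=1, U=1, Y=0, W=1) weight 2/75
  (X=1, Z=1, U=1, Y=1, W=1) weight 1/150
  (X=2, Z=0, U=1, Y=0, W=2) weight 1/150
  (X=2, Z=0, U=1, Y=1, W=2) weight 1/600
Group by W:
  weight(W=1) = 1/30
  weight(W=2) = 1/20
Total weight = 1/30 + 1/20 = 1/12
P(W=1 | obs) = 1/30 / 1/12 = 2/5
P(W=2 | obs) = 1/20 / 1/12 = 3/5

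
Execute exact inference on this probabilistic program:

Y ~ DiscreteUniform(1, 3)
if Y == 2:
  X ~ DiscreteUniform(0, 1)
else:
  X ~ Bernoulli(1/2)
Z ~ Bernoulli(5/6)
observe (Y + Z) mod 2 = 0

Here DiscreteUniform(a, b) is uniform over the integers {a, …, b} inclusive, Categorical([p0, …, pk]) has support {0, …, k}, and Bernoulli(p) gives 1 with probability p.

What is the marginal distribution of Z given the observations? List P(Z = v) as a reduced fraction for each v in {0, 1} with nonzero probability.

P(Z=0) = 1/11, P(Z=1) = 10/11

Enumerate traces; 6 have nonzero weight after conditioning:
  (Y=1, X=0, Z=1) weight 5/36
  (Y=1, X=1, Z=1) weight 5/36
  (Y=2, X=0, Z=0) weight 1/36
  (Y=2, X=1, Z=0) weight 1/36
  (Y=3, X=0, Z=1) weight 5/36
  (Y=3, X=1, Z=1) weight 5/36
Group by Z:
  weight(Z=0) = 1/18
  weight(Z=1) = 5/9
Total weight = 1/18 + 5/9 = 11/18
P(Z=0 | obs) = 1/18 / 11/18 = 1/11
P(Z=1 | obs) = 5/9 / 11/18 = 10/11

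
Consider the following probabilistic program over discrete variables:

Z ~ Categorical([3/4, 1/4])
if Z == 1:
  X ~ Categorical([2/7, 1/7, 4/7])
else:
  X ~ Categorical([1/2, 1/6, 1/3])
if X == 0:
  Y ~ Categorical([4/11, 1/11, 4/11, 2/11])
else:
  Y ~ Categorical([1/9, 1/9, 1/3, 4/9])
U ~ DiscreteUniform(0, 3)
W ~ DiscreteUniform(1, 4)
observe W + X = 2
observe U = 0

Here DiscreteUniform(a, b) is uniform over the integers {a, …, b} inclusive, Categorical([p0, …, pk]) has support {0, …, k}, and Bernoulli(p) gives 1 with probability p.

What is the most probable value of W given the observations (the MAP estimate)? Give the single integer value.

argmax_v P(W = v | obs) = 2

Enumerate traces; 16 have nonzero weight after conditioning:
  (Z=0, X=0, Y=0, U=0, W=2) weight 3/352
  (Z=0, X=0, Y=1, U=0, W=2) weight 3/1408
  (Z=0, X=0, Y=2, U=0, W=2) weight 3/352
  (Z=0, X=0, Y=3, U=0, W=2) weight 3/704
  (Z=0, X=1, Y=0, U=0, W=1) weight 1/1152
  (Z=0, X=1, Y=1, U=0, W=1) weight 1/1152
  (Z=0, X=1, Y=2, U=0, W=1) weight 1/384
  (Z=0, X=1, Y=3, U=0, W=1) weight 1/288
  … 8 more
Group by W:
  weight(W=1) = 9/896
  weight(W=2) = 25/896
Total weight = 9/896 + 25/896 = 17/448
P(W=1 | obs) = 9/896 / 17/448 = 9/34
P(W=2 | obs) = 25/896 / 17/448 = 25/34
argmax = 2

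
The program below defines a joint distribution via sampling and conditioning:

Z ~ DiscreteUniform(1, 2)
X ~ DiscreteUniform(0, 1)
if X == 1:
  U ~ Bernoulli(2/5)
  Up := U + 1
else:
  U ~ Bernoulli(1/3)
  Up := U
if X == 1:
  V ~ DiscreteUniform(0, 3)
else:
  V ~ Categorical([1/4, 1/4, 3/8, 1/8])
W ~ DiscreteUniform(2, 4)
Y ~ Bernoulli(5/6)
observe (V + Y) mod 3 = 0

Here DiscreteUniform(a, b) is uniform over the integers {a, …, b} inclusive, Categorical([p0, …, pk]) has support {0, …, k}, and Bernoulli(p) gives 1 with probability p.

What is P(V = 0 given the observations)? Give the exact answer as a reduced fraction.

P(V = 0 | obs) = 1/8

Enumerate traces; 72 have nonzero weight after conditioning:
  (Z=1, X=0, U=0, V=0, W=2, Y=0) weight 1/432
  (Z=1, X=0, U=0, V=0, W=3, Y=0) weight 1/432
  (Z=1, X=0, U=0, V=0, W=4, Y=0) weight 1/432
  (Z=1, X=0, U=0, V=2, W=2, Y=1) weight 5/288
  (Z=1, X=0, U=0, V=2, W=3, Y=1) weight 5/288
  (Z=1, X=0, U=0, V=2, W=4, Y=1) weight 5/288
  (Z=1, X=0, U=0, V=3, W=2, Y=0) weight 1/864
  (Z=1, X=0, U=0, V=3, W=3, Y=0) weight 1/864
  … 64 more
Group by V:
  weight(V=0) = 1/24
  weight(V=2) = 25/96
  weight(V=3) = 1/32
Total weight = 1/24 + 25/96 + 1/32 = 1/3
P(V=0 | obs) = 1/24 / 1/3 = 1/8
P(V=2 | obs) = 25/96 / 1/3 = 25/32
P(V=3 | obs) = 1/32 / 1/3 = 3/32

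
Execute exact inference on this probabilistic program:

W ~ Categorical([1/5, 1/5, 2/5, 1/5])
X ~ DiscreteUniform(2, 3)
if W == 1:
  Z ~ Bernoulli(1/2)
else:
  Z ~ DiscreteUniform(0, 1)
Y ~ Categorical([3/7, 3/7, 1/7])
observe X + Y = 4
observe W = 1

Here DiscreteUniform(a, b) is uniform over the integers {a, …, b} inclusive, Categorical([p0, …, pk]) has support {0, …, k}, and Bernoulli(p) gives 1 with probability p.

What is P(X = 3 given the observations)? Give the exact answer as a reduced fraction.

P(X = 3 | obs) = 3/4

Enumerate traces; 4 have nonzero weight after conditioning:
  (W=1, X=2, Z=0, Y=2) weight 1/140
  (W=1, X=2, Z=1, Y=2) weight 1/140
  (W=1, X=3, Z=0, Y=1) weight 3/140
  (W=1, X=3, Z=1, Y=1) weight 3/140
Group by X:
  weight(X=2) = 1/70
  weight(X=3) = 3/70
Total weight = 1/70 + 3/70 = 2/35
P(X=2 | obs) = 1/70 / 2/35 = 1/4
P(X=3 | obs) = 3/70 / 2/35 = 3/4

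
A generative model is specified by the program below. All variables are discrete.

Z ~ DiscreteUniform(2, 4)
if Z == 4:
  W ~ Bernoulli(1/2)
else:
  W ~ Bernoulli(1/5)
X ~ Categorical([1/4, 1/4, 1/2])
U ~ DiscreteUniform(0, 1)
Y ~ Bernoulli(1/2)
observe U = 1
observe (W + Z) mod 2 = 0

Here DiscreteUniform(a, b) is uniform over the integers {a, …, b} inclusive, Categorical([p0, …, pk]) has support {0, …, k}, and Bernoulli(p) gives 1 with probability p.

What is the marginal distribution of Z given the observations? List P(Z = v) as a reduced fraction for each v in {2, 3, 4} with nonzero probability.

Enumerate traces; 18 have nonzero weight after conditioning:
  (Z=2, W=0, X=0, U=1, Y=0) weight 1/60
  (Z=2, W=0, X=0, U=1, Y=1) weight 1/60
  (Z=2, W=0, X=1, U=1, Y=0) weight 1/60
  (Z=2, W=0, X=1, U=1, Y=1) weight 1/60
  (Z=2, W=0, X=2, U=1, Y=0) weight 1/30
  (Z=2, W=0, X=2, U=1, Y=1) weight 1/30
  (Z=3, W=1, X=0, U=1, Y=0) weight 1/240
  (Z=3, W=1, X=0, U=1, Y=1) weight 1/240
  (Z=4, W=0, X=0, U=1, Y=0) weight 1/96
  … 9 more
Group by Z:
  weight(Z=2) = 2/15
  weight(Z=3) = 1/30
  weight(Z=4) = 1/12
Total weight = 2/15 + 1/30 + 1/12 = 1/4
P(Z=2 | obs) = 2/15 / 1/4 = 8/15
P(Z=3 | obs) = 1/30 / 1/4 = 2/15
P(Z=4 | obs) = 1/12 / 1/4 = 1/3

P(Z=2) = 8/15, P(Z=3) = 2/15, P(Z=4) = 1/3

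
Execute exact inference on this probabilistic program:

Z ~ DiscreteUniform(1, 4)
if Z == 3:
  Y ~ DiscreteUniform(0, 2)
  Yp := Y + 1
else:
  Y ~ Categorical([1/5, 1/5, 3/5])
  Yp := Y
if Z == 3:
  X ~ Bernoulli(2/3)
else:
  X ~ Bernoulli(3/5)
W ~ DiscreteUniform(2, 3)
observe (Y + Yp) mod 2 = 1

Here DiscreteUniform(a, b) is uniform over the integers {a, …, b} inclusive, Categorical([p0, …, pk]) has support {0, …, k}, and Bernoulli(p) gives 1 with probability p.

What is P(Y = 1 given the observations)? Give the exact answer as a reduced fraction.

Enumerate traces; 12 have nonzero weight after conditioning:
  (Z=3, Y=0, X=0, W=2) weight 1/72
  (Z=3, Y=0, X=0, W=3) weight 1/72
  (Z=3, Y=0, X=1, W=2) weight 1/36
  (Z=3, Y=0, X=1, W=3) weight 1/36
  (Z=3, Y=1, X=0, W=2) weight 1/72
  (Z=3, Y=1, X=0, W=3) weight 1/72
  (Z=3, Y=1, X=1, W=2) weight 1/36
  (Z=3, Y=1, X=1, W=3) weight 1/36
  (Z=3, Y=2, X=0, W=2) weight 1/72
  … 3 more
Group by Y:
  weight(Y=0) = 1/12
  weight(Y=1) = 1/12
  weight(Y=2) = 1/12
Total weight = 1/12 + 1/12 + 1/12 = 1/4
P(Y=0 | obs) = 1/12 / 1/4 = 1/3
P(Y=1 | obs) = 1/12 / 1/4 = 1/3
P(Y=2 | obs) = 1/12 / 1/4 = 1/3

P(Y = 1 | obs) = 1/3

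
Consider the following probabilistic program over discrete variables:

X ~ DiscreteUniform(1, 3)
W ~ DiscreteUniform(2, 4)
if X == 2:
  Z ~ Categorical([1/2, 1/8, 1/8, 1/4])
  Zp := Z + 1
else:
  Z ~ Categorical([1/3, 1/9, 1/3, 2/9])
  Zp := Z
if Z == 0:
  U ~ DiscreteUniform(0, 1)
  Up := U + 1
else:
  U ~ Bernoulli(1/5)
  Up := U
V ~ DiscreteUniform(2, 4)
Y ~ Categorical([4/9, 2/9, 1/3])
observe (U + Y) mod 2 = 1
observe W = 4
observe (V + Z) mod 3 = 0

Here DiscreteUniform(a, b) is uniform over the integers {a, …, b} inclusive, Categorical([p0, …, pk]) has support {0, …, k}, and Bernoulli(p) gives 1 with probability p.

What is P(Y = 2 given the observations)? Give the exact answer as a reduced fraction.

Enumerate traces; 36 have nonzero weight after conditioning:
  (X=1, W=4, Z=0, U=0, V=3, Y=1) weight 1/729
  (X=1, W=4, Z=0, U=1, V=3, Y=0) weight 2/729
  (X=1, W=4, Z=0, U=1, V=3, Y=2) weight 1/486
  (X=1, W=4, Z=1, U=0, V=2, Y=1) weight 8/10935
  (X=1, W=4, Z=1, U=1, V=2, Y=0) weight 4/10935
  (X=1, W=4, Z=1, U=1, V=2, Y=2) weight 1/3645
  (X=1, W=4, Z=2, U=0, V=4, Y=1) weight 8/3645
  (X=1, W=4, Z=2, U=1, V=4, Y=0) weight 4/3645
  … 28 more
Group by Y:
  weight(Y=0) = 19/1215
  weight(Y=1) = 41/2430
  weight(Y=2) = 19/1620
Total weight = 19/1215 + 41/2430 + 19/1620 = 43/972
P(Y=0 | obs) = 19/1215 / 43/972 = 76/215
P(Y=1 | obs) = 41/2430 / 43/972 = 82/215
P(Y=2 | obs) = 19/1620 / 43/972 = 57/215

P(Y = 2 | obs) = 57/215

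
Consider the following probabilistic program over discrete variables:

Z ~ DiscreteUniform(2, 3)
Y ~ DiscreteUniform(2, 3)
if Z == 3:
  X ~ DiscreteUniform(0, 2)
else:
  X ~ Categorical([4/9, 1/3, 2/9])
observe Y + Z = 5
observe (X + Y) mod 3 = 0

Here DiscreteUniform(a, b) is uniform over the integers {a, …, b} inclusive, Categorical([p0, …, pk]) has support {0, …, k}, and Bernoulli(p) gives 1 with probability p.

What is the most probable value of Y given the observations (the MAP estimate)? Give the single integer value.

argmax_v P(Y = v | obs) = 3

Enumerate traces; 2 have nonzero weight after conditioning:
  (Z=2, Y=3, X=0) weight 1/9
  (Z=3, Y=2, X=1) weight 1/12
Group by Y:
  weight(Y=2) = 1/12
  weight(Y=3) = 1/9
Total weight = 1/12 + 1/9 = 7/36
P(Y=2 | obs) = 1/12 / 7/36 = 3/7
P(Y=3 | obs) = 1/9 / 7/36 = 4/7
argmax = 3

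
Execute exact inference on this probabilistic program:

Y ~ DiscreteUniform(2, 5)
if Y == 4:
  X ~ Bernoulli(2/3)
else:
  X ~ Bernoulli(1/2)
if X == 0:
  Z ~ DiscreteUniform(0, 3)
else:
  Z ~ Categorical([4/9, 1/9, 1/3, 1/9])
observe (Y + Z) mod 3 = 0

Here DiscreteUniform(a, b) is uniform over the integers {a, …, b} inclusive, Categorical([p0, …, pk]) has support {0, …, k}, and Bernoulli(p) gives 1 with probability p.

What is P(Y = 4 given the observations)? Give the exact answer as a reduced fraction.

Enumerate traces; 10 have nonzero weight after conditioning:
  (Y=2, X=0, Z=1) weight 1/32
  (Y=2, X=1, Z=1) weight 1/72
  (Y=3, X=0, Z=0) weight 1/32
  (Y=3, X=0, Z=3) weight 1/32
  (Y=3, X=1, Z=0) weight 1/18
  (Y=3, X=1, Z=3) weight 1/72
  (Y=4, X=0, Z=2) weight 1/48
  (Y=4, X=1, Z=2) weight 1/18
  (Y=5, X=0, Z=1) weight 1/32
  … 1 more
Group by Y:
  weight(Y=2) = 13/288
  weight(Y=3) = 19/144
  weight(Y=4) = 11/144
  weight(Y=5) = 13/288
Total weight = 13/288 + 19/144 + 11/144 + 13/288 = 43/144
P(Y=2 | obs) = 13/288 / 43/144 = 13/86
P(Y=3 | obs) = 19/144 / 43/144 = 19/43
P(Y=4 | obs) = 11/144 / 43/144 = 11/43
P(Y=5 | obs) = 13/288 / 43/144 = 13/86

P(Y = 4 | obs) = 11/43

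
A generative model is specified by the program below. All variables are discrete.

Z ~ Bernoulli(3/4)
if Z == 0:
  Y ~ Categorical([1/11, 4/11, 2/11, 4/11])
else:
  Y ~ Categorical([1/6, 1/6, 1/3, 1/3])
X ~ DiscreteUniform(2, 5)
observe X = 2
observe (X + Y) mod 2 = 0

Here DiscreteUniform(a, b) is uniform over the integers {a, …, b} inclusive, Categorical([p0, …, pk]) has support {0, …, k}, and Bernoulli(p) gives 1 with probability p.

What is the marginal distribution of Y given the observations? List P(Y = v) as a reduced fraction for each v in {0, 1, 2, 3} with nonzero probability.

P(Y=0) = 1/3, P(Y=2) = 2/3

Enumerate traces; 4 have nonzero weight after conditioning:
  (Z=0, Y=0, X=2) weight 1/176
  (Z=0, Y=2, X=2) weight 1/88
  (Z=1, Y=0, X=2) weight 1/32
  (Z=1, Y=2, X=2) weight 1/16
Group by Y:
  weight(Y=0) = 13/352
  weight(Y=2) = 13/176
Total weight = 13/352 + 13/176 = 39/352
P(Y=0 | obs) = 13/352 / 39/352 = 1/3
P(Y=2 | obs) = 13/176 / 39/352 = 2/3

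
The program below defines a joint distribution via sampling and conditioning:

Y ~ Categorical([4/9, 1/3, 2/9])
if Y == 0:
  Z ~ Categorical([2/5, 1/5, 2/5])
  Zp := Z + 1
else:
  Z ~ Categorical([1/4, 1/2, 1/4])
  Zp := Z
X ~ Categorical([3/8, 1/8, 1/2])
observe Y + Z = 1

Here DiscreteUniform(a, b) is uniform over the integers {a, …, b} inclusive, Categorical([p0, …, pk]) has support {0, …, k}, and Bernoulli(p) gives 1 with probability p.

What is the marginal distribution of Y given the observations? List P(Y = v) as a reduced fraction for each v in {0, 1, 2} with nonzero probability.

Enumerate traces; 6 have nonzero weight after conditioning:
  (Y=0, Z=1, X=0) weight 1/30
  (Y=0, Z=1, X=1) weight 1/90
  (Y=0, Z=1, X=2) weight 2/45
  (Y=1, Z=0, X=0) weight 1/32
  (Y=1, Z=0, X=1) weight 1/96
  (Y=1, Z=0, X=2) weight 1/24
Group by Y:
  weight(Y=0) = 4/45
  weight(Y=1) = 1/12
Total weight = 4/45 + 1/12 = 31/180
P(Y=0 | obs) = 4/45 / 31/180 = 16/31
P(Y=1 | obs) = 1/12 / 31/180 = 15/31

P(Y=0) = 16/31, P(Y=1) = 15/31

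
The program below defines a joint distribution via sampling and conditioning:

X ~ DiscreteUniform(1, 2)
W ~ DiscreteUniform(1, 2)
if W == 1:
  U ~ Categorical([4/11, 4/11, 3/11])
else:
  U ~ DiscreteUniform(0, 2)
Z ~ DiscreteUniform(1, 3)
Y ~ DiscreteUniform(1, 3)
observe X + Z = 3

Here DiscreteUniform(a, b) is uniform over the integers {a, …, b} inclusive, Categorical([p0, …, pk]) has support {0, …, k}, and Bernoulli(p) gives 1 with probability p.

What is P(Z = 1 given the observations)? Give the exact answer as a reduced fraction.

P(Z = 1 | obs) = 1/2

Enumerate traces; 36 have nonzero weight after conditioning:
  (X=1, W=1, U=0, Z=2, Y=1) weight 1/99
  (X=1, W=1, U=0, Z=2, Y=2) weight 1/99
  (X=1, W=1, U=0, Z=2, Y=3) weight 1/99
  (X=1, W=1, U=1, Z=2, Y=1) weight 1/99
  (X=1, W=1, U=1, Z=2, Y=2) weight 1/99
  (X=1, W=1, U=1, Z=2, Y=3) weight 1/99
  (X=1, W=1, U=2, Z=2, Y=1) weight 1/132
  (X=1, W=1, U=2, Z=2, Y=2) weight 1/132
  (X=2, W=1, U=0, Z=1, Y=1) weight 1/99
  … 27 more
Group by Z:
  weight(Z=1) = 1/6
  weight(Z=2) = 1/6
Total weight = 1/6 + 1/6 = 1/3
P(Z=1 | obs) = 1/6 / 1/3 = 1/2
P(Z=2 | obs) = 1/6 / 1/3 = 1/2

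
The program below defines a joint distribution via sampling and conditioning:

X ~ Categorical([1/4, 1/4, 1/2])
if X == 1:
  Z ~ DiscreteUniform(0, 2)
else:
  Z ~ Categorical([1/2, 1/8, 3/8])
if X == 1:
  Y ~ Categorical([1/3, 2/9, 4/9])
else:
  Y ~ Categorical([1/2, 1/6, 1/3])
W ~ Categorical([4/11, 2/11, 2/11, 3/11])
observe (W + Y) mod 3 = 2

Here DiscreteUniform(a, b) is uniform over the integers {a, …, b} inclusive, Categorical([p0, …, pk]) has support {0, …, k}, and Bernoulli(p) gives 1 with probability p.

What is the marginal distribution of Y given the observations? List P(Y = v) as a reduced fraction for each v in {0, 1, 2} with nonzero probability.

P(Y=0) = 33/137, P(Y=1) = 13/137, P(Y=2) = 91/137

Enumerate traces; 36 have nonzero weight after conditioning:
  (X=0, Z=0, Y=0, W=2) weight 1/88
  (X=0, Z=0, Y=1, W=1) weight 1/264
  (X=0, Z=0, Y=2, W=0) weight 1/66
  (X=0, Z=0, Y=2, W=3) weight 1/88
  (X=0, Z=1, Y=0, W=2) weight 1/352
  (X=0, Z=1, Y=1, W=1) weight 1/1056
  (X=0, Z=1, Y=2, W=0) weight 1/264
  (X=0, Z=1, Y=2, W=3) weight 1/352
  … 28 more
Group by Y:
  weight(Y=0) = 1/12
  weight(Y=1) = 13/396
  weight(Y=2) = 91/396
Total weight = 1/12 + 13/396 + 91/396 = 137/396
P(Y=0 | obs) = 1/12 / 137/396 = 33/137
P(Y=1 | obs) = 13/396 / 137/396 = 13/137
P(Y=2 | obs) = 91/396 / 137/396 = 91/137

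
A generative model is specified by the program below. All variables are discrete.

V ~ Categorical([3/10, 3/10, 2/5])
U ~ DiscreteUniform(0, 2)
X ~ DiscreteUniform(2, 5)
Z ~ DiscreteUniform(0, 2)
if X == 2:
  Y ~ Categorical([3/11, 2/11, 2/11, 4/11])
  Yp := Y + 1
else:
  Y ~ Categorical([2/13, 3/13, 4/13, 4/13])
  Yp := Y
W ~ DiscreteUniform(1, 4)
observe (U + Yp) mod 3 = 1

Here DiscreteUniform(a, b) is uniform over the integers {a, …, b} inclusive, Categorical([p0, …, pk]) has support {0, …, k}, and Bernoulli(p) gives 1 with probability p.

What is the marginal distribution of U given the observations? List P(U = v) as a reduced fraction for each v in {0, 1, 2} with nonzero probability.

P(U=0) = 95/286, P(U=1) = 56/143, P(U=2) = 79/286

Enumerate traces; 576 have nonzero weight after conditioning:
  (V=0, U=0, X=2, Z=0, Y=0, W=1) weight 1/1760
  (V=0, U=0, X=2, Z=0, Y=0, W=2) weight 1/1760
  (V=0, U=0, X=2, Z=0, Y=0, W=3) weight 1/1760
  (V=0, U=0, X=2, Z=0, Y=0, W=4) weight 1/1760
  (V=0, U=0, X=2, Z=0, Y=3, W=1) weight 1/1320
  (V=0, U=0, X=2, Z=0, Y=3, W=2) weight 1/1320
  (V=0, U=0, X=2, Z=0, Y=3, W=3) weight 1/1320
  (V=0, U=0, X=2, Z=0, Y=3, W=4) weight 1/1320
  (V=0, U=1, X=2, Z=0, Y=2, W=1) weight 1/2640
  (V=0, U=2, X=2, Z=0, Y=1, W=1) weight 1/2640
  … 566 more
Group by U:
  weight(U=0) = 95/858
  weight(U=1) = 56/429
  weight(U=2) = 79/858
Total weight = 95/858 + 56/429 + 79/858 = 1/3
P(U=0 | obs) = 95/858 / 1/3 = 95/286
P(U=1 | obs) = 56/429 / 1/3 = 56/143
P(U=2 | obs) = 79/858 / 1/3 = 79/286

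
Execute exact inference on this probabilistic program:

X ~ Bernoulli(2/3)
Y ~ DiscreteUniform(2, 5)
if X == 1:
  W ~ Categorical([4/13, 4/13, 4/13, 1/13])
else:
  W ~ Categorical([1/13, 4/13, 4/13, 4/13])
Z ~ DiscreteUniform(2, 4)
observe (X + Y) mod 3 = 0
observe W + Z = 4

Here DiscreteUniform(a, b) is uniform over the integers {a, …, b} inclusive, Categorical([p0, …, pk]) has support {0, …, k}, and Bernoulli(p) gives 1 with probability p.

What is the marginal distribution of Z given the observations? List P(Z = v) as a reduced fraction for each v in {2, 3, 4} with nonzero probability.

P(Z=2) = 20/57, P(Z=3) = 20/57, P(Z=4) = 17/57

Enumerate traces; 9 have nonzero weight after conditioning:
  (X=0, Y=3, W=0, Z=4) weight 1/468
  (X=0, Y=3, W=1, Z=3) weight 1/117
  (X=0, Y=3, W=2, Z=2) weight 1/117
  (X=1, Y=2, W=0, Z=4) weight 2/117
  (X=1, Y=2, W=1, Z=3) weight 2/117
  (X=1, Y=2, W=2, Z=2) weight 2/117
  (X=1, Y=5, W=0, Z=4) weight 2/117
  (X=1, Y=5, W=1, Z=3) weight 2/117
  … 1 more
Group by Z:
  weight(Z=2) = 5/117
  weight(Z=3) = 5/117
  weight(Z=4) = 17/468
Total weight = 5/117 + 5/117 + 17/468 = 19/156
P(Z=2 | obs) = 5/117 / 19/156 = 20/57
P(Z=3 | obs) = 5/117 / 19/156 = 20/57
P(Z=4 | obs) = 17/468 / 19/156 = 17/57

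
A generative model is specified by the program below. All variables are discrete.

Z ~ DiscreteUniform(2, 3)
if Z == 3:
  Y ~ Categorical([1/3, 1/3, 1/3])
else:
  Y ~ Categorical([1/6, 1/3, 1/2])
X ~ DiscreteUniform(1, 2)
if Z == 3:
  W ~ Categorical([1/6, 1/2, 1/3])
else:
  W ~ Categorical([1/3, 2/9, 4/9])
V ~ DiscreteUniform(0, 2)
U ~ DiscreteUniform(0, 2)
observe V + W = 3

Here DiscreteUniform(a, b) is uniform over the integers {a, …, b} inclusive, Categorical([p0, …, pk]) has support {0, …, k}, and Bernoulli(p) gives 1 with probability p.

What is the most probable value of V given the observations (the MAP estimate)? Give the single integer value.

argmax_v P(V = v | obs) = 1

Enumerate traces; 72 have nonzero weight after conditioning:
  (Z=2, Y=0, X=1, W=1, V=2, U=0) weight 1/972
  (Z=2, Y=0, X=1, W=1, V=2, U=1) weight 1/972
  (Z=2, Y=0, X=1, W=1, V=2, U=2) weight 1/972
  (Z=2, Y=0, X=1, W=2, V=1, U=0) weight 1/486
  (Z=2, Y=0, X=1, W=2, V=1, U=1) weight 1/486
  (Z=2, Y=0, X=1, W=2, V=1, U=2) weight 1/486
  (Z=2, Y=0, X=2, W=1, V=2, U=0) weight 1/972
  (Z=2, Y=0, X=2, W=1, V=2, U=1) weight 1/972
  … 64 more
Group by V:
  weight(V=1) = 7/54
  weight(V=2) = 13/108
Total weight = 7/54 + 13/108 = 1/4
P(V=1 | obs) = 7/54 / 1/4 = 14/27
P(V=2 | obs) = 13/108 / 1/4 = 13/27
argmax = 1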